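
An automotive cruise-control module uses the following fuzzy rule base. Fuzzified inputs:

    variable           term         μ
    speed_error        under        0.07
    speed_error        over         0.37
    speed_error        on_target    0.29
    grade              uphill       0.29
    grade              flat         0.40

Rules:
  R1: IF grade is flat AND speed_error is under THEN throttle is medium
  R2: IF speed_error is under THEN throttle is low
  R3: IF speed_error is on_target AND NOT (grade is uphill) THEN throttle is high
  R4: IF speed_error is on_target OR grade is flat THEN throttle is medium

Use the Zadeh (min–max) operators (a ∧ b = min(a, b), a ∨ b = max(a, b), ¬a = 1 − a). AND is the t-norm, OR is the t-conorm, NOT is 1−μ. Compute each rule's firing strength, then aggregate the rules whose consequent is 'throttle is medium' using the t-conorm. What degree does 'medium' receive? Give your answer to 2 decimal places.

R1: flat=0.40, under=0.07; AND[min(a, b)] → w = 0.07
R2: under=0.07 → w = 0.07
R3: on_target=0.29, ¬uphill=1−0.29=0.71; AND[min(a, b)] → w = 0.29
R4: on_target=0.29, flat=0.40; OR[max(a, b)] → w = 0.40
Rules with consequent 'medium': {R1, R4} → strengths 0.07, 0.40
Aggregate via t-conorm [max(a, b)]: 0.40

0.40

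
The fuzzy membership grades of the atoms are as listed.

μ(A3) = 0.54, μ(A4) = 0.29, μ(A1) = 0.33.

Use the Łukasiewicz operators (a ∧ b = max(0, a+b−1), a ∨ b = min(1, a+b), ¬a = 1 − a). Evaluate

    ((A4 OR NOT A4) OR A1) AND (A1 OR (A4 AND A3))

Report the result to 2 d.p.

NOT A4 = 1 − 0.29 = 0.71
A4 OR NOT A4 = min(1, a+b) on (0.29, 0.71) = 1.00
(A4 OR NOT A4) OR A1 = min(1, a+b) on (1.00, 0.33) = 1.00
A4 AND A3 = max(0, a+b−1) on (0.29, 0.54) = 0.00
A1 OR (A4 AND A3) = min(1, a+b) on (0.33, 0.00) = 0.33
((A4 OR NOT A4) OR A1) AND (A1 OR (A4 AND A3)) = max(0, a+b−1) on (1.00, 0.33) = 0.33

0.33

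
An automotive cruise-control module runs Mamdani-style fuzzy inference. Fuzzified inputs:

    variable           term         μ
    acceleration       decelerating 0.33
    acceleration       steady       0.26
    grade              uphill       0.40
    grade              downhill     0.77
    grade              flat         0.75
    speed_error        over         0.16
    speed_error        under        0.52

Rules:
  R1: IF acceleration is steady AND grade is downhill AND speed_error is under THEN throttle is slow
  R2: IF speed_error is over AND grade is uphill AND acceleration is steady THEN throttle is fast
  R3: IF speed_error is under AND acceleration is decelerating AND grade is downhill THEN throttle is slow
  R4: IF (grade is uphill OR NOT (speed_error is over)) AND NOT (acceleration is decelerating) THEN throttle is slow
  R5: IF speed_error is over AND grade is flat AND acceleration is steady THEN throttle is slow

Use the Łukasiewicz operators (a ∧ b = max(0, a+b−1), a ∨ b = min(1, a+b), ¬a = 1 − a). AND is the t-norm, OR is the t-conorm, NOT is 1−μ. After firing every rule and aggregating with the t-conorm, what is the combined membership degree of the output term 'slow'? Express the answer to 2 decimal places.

0.67

R1: steady=0.26, downhill=0.77, under=0.52; AND[max(0, a+b−1)] → w = 0.00
R2: over=0.16, uphill=0.40, steady=0.26; AND[max(0, a+b−1)] → w = 0.00
R3: under=0.52, decelerating=0.33, downhill=0.77; AND[max(0, a+b−1)] → w = 0.00
R4: (uphill=0.40 OR ¬over=1−0.16=0.84) = 1.00; AND[max(0, a+b−1)] with ¬decelerating=1−0.33=0.67 → w = 0.67
R5: over=0.16, flat=0.75, steady=0.26; AND[max(0, a+b−1)] → w = 0.00
Rules with consequent 'slow': {R1, R3, R4, R5} → strengths 0.00, 0.00, 0.67, 0.00
Aggregate via t-conorm [min(1, a+b)]: 0.67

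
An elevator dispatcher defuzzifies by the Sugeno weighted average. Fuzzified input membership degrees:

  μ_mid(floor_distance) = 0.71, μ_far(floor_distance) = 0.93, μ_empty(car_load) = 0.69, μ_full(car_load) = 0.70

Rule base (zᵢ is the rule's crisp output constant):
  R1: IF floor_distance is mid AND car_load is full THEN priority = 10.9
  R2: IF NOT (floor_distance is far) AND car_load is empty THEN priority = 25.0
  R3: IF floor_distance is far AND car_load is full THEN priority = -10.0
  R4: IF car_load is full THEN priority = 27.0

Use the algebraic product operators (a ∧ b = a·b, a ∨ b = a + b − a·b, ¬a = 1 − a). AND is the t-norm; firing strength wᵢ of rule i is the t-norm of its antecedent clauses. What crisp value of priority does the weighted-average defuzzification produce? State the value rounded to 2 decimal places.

R1 (z=10.9): mid=0.71, full=0.70; AND[a·b] → w = 0.4970
R2 (z=25.0): ¬far=1−0.93=0.07, empty=0.69; AND[a·b] → w = 0.0483
R3 (z=-10.0): far=0.93, full=0.70; AND[a·b] → w = 0.6510
R4 (z=27.0): full=0.70 → w = 0.7000
Weighted average = (0.4970·10.9 + 0.0483·25.0 + 0.6510·-10.0 + 0.7000·27.0) / (0.4970 + 0.0483 + 0.6510 + 0.7000)
  = 19.0148 / 1.8963 = 10.03

10.03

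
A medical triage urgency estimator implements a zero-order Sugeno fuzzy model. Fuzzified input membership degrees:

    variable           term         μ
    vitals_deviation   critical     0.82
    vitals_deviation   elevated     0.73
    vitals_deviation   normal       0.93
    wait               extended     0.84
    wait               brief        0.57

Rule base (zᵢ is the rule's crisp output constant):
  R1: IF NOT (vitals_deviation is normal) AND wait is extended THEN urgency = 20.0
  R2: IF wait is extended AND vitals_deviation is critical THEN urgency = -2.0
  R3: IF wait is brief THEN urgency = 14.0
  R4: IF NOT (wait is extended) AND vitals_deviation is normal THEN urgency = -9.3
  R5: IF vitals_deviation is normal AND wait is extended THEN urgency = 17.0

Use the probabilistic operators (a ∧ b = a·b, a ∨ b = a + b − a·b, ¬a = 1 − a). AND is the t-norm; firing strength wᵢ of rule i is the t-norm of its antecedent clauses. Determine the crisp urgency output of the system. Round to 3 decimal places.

R1 (z=20.0): ¬normal=1−0.93=0.07, extended=0.84; AND[a·b] → w = 0.0588
R2 (z=-2.0): extended=0.84, critical=0.82; AND[a·b] → w = 0.6888
R3 (z=14.0): brief=0.57 → w = 0.5700
R4 (z=-9.3): ¬extended=1−0.84=0.16, normal=0.93; AND[a·b] → w = 0.1488
R5 (z=17.0): normal=0.93, extended=0.84; AND[a·b] → w = 0.7812
Weighted average = (0.0588·20.0 + 0.6888·-2.0 + 0.5700·14.0 + 0.1488·-9.3 + 0.7812·17.0) / (0.0588 + 0.6888 + 0.5700 + 0.1488 + 0.7812)
  = 19.6750 / 2.2476 = 8.754

8.754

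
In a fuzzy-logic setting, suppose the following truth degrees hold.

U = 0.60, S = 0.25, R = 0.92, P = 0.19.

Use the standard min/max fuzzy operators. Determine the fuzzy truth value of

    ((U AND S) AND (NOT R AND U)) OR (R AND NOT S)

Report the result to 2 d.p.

0.75

U AND S = min(a, b) on (0.60, 0.25) = 0.25
NOT R = 1 − 0.92 = 0.08
NOT R AND U = min(a, b) on (0.08, 0.60) = 0.08
(U AND S) AND (NOT R AND U) = min(a, b) on (0.25, 0.08) = 0.08
NOT S = 1 − 0.25 = 0.75
R AND NOT S = min(a, b) on (0.92, 0.75) = 0.75
((U AND S) AND (NOT R AND U)) OR (R AND NOT S) = max(a, b) on (0.08, 0.75) = 0.75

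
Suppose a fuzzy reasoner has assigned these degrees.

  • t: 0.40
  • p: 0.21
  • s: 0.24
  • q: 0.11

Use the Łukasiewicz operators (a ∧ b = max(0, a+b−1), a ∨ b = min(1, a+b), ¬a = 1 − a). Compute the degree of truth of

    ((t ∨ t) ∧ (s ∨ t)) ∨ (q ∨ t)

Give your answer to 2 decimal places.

0.95

t ∨ t = min(1, a+b) on (0.40, 0.40) = 0.80
s ∨ t = min(1, a+b) on (0.24, 0.40) = 0.64
(t ∨ t) ∧ (s ∨ t) = max(0, a+b−1) on (0.80, 0.64) = 0.44
q ∨ t = min(1, a+b) on (0.11, 0.40) = 0.51
((t ∨ t) ∧ (s ∨ t)) ∨ (q ∨ t) = min(1, a+b) on (0.44, 0.51) = 0.95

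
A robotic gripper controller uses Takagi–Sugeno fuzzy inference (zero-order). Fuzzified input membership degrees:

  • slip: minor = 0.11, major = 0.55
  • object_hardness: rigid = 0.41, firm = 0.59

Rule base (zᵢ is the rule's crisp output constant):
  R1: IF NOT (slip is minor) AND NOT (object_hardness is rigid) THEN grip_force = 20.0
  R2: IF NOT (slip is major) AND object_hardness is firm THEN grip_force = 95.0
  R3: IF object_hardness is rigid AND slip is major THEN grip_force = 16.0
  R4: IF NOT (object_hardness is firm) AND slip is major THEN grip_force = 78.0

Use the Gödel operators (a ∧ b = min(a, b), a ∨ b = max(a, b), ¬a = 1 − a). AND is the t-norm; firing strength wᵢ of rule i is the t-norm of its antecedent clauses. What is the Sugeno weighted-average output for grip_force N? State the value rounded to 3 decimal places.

R1 (z=20.0): ¬minor=1−0.11=0.89, ¬rigid=1−0.41=0.59; AND[min(a, b)] → w = 0.59
R2 (z=95.0): ¬major=1−0.55=0.45, firm=0.59; AND[min(a, b)] → w = 0.45
R3 (z=16.0): rigid=0.41, major=0.55; AND[min(a, b)] → w = 0.41
R4 (z=78.0): ¬firm=1−0.59=0.41, major=0.55; AND[min(a, b)] → w = 0.41
Weighted average = (0.59·20.0 + 0.45·95.0 + 0.41·16.0 + 0.41·78.0) / (0.59 + 0.45 + 0.41 + 0.41)
  = 93.0900 / 1.8600 = 50.048

50.048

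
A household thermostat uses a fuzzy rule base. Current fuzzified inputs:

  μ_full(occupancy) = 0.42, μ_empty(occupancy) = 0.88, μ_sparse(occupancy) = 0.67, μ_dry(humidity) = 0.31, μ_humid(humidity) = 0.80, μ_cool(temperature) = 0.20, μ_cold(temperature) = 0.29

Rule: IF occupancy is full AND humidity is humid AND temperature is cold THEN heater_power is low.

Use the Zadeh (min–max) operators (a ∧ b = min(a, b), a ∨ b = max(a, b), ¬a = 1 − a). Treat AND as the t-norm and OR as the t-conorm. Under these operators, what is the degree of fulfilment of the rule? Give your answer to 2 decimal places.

0.29

firing strength: full=0.42, humid=0.80, cold=0.29; AND[min(a, b)] → w = 0.29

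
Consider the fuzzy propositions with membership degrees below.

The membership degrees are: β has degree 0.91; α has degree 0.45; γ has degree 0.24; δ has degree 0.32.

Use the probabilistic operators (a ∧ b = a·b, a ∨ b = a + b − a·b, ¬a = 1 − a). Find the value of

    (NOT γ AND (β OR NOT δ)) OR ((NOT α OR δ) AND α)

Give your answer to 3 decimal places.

0.820

NOT γ = 1 − 0.2400 = 0.7600
NOT δ = 1 − 0.3200 = 0.6800
β OR NOT δ = a + b − a·b on (0.9100, 0.6800) = 0.9712
NOT γ AND (β OR NOT δ) = a·b on (0.7600, 0.9712) = 0.7381
NOT α = 1 − 0.4500 = 0.5500
NOT α OR δ = a + b − a·b on (0.5500, 0.3200) = 0.6940
(NOT α OR δ) AND α = a·b on (0.6940, 0.4500) = 0.3123
(NOT γ AND (β OR NOT δ)) OR ((NOT α OR δ) AND α) = a + b − a·b on (0.7381, 0.3123) = 0.8199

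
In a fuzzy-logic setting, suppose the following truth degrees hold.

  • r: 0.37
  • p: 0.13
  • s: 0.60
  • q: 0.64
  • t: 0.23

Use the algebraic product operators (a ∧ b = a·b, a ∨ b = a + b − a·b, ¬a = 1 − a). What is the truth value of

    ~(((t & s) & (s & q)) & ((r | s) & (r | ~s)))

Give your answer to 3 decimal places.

t & s = a·b on (0.2300, 0.6000) = 0.1380
s & q = a·b on (0.6000, 0.6400) = 0.3840
(t & s) & (s & q) = a·b on (0.1380, 0.3840) = 0.0530
r | s = a + b − a·b on (0.3700, 0.6000) = 0.7480
~s = 1 − 0.6000 = 0.4000
r | ~s = a + b − a·b on (0.3700, 0.4000) = 0.6220
(r | s) & (r | ~s) = a·b on (0.7480, 0.6220) = 0.4653
((t & s) & (s & q)) & ((r | s) & (r | ~s)) = a·b on (0.0530, 0.4653) = 0.0247
~(((t & s) & (s & q)) & ((r | s) & (r | ~s))) = 1 − 0.0247 = 0.9753

0.975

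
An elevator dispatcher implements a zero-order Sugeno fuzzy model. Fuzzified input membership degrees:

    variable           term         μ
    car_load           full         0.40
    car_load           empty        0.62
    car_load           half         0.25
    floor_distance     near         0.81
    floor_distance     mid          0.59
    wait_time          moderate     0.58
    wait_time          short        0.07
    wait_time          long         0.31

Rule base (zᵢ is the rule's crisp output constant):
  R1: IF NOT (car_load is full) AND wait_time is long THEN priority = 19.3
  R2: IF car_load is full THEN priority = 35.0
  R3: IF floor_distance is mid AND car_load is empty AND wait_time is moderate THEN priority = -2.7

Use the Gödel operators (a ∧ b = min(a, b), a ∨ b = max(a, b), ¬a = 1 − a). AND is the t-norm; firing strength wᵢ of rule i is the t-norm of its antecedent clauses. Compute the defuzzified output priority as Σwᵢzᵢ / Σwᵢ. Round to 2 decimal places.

R1 (z=19.3): ¬full=1−0.40=0.60, long=0.31; AND[min(a, b)] → w = 0.31
R2 (z=35.0): full=0.40 → w = 0.40
R3 (z=-2.7): mid=0.59, empty=0.62, moderate=0.58; AND[min(a, b)] → w = 0.58
Weighted average = (0.31·19.3 + 0.40·35.0 + 0.58·-2.7) / (0.31 + 0.40 + 0.58)
  = 18.4170 / 1.2900 = 14.28

14.28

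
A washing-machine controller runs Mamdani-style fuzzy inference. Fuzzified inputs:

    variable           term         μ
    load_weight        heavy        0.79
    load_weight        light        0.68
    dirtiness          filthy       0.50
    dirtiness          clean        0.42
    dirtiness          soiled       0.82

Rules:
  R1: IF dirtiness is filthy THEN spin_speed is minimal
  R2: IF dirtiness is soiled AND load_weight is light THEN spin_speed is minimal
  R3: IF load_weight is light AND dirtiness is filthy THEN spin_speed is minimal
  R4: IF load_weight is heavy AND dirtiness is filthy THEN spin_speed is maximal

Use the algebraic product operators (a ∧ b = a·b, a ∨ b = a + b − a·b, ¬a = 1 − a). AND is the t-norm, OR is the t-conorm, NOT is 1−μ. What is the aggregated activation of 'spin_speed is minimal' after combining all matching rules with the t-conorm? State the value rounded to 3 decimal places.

R1: filthy=0.50 → w = 0.5000
R2: soiled=0.82, light=0.68; AND[a·b] → w = 0.5576
R3: light=0.68, filthy=0.50; AND[a·b] → w = 0.3400
R4: heavy=0.79, filthy=0.50; AND[a·b] → w = 0.3950
Rules with consequent 'minimal': {R1, R2, R3} → strengths 0.5000, 0.5576, 0.3400
Aggregate via t-conorm [a + b − a·b]: 0.8540

0.854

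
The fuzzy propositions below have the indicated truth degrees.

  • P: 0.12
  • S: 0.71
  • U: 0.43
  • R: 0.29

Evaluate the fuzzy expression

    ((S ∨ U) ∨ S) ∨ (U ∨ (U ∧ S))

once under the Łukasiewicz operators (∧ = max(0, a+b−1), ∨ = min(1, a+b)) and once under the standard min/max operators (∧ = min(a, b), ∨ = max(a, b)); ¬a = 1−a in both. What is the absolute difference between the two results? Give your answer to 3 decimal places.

Under Łukasiewicz:
  S ∨ U = min(1, a+b) on (0.71, 0.43) = 1.00
  (S ∨ U) ∨ S = min(1, a+b) on (1.00, 0.71) = 1.00
  U ∧ S = max(0, a+b−1) on (0.43, 0.71) = 0.14
  U ∨ (U ∧ S) = min(1, a+b) on (0.43, 0.14) = 0.57
  ((S ∨ U) ∨ S) ∨ (U ∨ (U ∧ S)) = min(1, a+b) on (1.00, 0.57) = 1.00
  → value = 1.0000
Under standard min/max:
  S ∨ U = max(a, b) on (0.71, 0.43) = 0.71
  (S ∨ U) ∨ S = max(a, b) on (0.71, 0.71) = 0.71
  U ∧ S = min(a, b) on (0.43, 0.71) = 0.43
  U ∨ (U ∧ S) = max(a, b) on (0.43, 0.43) = 0.43
  ((S ∨ U) ∨ S) ∨ (U ∨ (U ∧ S)) = max(a, b) on (0.71, 0.43) = 0.71
  → value = 0.7100
|1.0000 − 0.7100| = 0.290

0.290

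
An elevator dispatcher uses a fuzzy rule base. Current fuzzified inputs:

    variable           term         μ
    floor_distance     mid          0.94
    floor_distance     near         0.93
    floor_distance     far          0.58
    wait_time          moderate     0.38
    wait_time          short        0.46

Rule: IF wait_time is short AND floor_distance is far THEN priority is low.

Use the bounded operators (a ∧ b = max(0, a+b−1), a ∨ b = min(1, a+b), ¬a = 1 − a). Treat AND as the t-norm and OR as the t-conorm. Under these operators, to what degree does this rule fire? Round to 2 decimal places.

firing strength: short=0.46, far=0.58; AND[max(0, a+b−1)] → w = 0.04

0.04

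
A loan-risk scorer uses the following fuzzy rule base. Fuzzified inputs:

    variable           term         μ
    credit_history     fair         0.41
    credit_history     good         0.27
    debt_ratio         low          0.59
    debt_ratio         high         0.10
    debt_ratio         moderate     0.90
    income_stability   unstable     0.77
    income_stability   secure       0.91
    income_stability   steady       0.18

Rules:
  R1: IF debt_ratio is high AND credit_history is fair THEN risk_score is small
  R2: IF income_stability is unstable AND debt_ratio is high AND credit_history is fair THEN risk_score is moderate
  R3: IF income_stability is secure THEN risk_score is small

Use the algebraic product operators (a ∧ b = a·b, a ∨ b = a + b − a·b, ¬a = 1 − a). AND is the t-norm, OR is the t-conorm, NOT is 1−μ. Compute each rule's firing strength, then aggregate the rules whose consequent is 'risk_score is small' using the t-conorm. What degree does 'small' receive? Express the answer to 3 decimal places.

R1: high=0.10, fair=0.41; AND[a·b] → w = 0.0410
R2: unstable=0.77, high=0.10, fair=0.41; AND[a·b] → w = 0.0316
R3: secure=0.91 → w = 0.9100
Rules with consequent 'small': {R1, R3} → strengths 0.0410, 0.9100
Aggregate via t-conorm [a + b − a·b]: 0.9137

0.914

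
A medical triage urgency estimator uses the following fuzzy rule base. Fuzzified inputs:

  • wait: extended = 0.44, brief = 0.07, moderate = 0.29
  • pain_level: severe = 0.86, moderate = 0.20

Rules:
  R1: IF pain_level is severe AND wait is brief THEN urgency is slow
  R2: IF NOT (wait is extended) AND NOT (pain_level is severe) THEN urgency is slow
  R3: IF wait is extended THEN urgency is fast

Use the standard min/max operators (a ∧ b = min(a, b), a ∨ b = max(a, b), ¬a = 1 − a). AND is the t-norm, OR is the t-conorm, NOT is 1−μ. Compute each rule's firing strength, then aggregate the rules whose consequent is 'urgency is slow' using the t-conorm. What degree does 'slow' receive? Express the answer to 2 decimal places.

0.14

R1: severe=0.86, brief=0.07; AND[min(a, b)] → w = 0.07
R2: ¬extended=1−0.44=0.56, ¬severe=1−0.86=0.14; AND[min(a, b)] → w = 0.14
R3: extended=0.44 → w = 0.44
Rules with consequent 'slow': {R1, R2} → strengths 0.07, 0.14
Aggregate via t-conorm [max(a, b)]: 0.14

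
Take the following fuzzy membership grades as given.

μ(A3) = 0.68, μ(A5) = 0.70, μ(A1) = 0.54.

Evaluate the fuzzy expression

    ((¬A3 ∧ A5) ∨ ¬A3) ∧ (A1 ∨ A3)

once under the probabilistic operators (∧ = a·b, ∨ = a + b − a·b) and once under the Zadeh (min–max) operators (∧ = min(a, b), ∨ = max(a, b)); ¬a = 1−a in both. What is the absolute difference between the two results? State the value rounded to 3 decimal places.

Under probabilistic:
  ¬A3 = 1 − 0.6800 = 0.3200
  ¬A3 ∧ A5 = a·b on (0.3200, 0.7000) = 0.2240
  ¬A3 = 1 − 0.6800 = 0.3200
  (¬A3 ∧ A5) ∨ ¬A3 = a + b − a·b on (0.2240, 0.3200) = 0.4723
  A1 ∨ A3 = a + b − a·b on (0.5400, 0.6800) = 0.8528
  ((¬A3 ∧ A5) ∨ ¬A3) ∧ (A1 ∨ A3) = a·b on (0.4723, 0.8528) = 0.4028
  → value = 0.4028
Under Zadeh (min–max):
  ¬A3 = 1 − 0.68 = 0.32
  ¬A3 ∧ A5 = min(a, b) on (0.32, 0.70) = 0.32
  ¬A3 = 1 − 0.68 = 0.32
  (¬A3 ∧ A5) ∨ ¬A3 = max(a, b) on (0.32, 0.32) = 0.32
  A1 ∨ A3 = max(a, b) on (0.54, 0.68) = 0.68
  ((¬A3 ∧ A5) ∨ ¬A3) ∧ (A1 ∨ A3) = min(a, b) on (0.32, 0.68) = 0.32
  → value = 0.3200
|0.4028 − 0.3200| = 0.083

0.083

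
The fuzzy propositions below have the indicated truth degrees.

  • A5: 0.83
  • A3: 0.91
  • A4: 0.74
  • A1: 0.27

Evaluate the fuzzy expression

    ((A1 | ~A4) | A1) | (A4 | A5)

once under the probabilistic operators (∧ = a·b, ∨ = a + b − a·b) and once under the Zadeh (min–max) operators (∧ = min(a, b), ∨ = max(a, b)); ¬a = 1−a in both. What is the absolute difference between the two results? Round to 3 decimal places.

0.153

Under probabilistic:
  ~A4 = 1 − 0.7400 = 0.2600
  A1 | ~A4 = a + b − a·b on (0.2700, 0.2600) = 0.4598
  (A1 | ~A4) | A1 = a + b − a·b on (0.4598, 0.2700) = 0.6057
  A4 | A5 = a + b − a·b on (0.7400, 0.8300) = 0.9558
  ((A1 | ~A4) | A1) | (A4 | A5) = a + b − a·b on (0.6057, 0.9558) = 0.9826
  → value = 0.9826
Under Zadeh (min–max):
  ~A4 = 1 − 0.74 = 0.26
  A1 | ~A4 = max(a, b) on (0.27, 0.26) = 0.27
  (A1 | ~A4) | A1 = max(a, b) on (0.27, 0.27) = 0.27
  A4 | A5 = max(a, b) on (0.74, 0.83) = 0.83
  ((A1 | ~A4) | A1) | (A4 | A5) = max(a, b) on (0.27, 0.83) = 0.83
  → value = 0.8300
|0.9826 − 0.8300| = 0.153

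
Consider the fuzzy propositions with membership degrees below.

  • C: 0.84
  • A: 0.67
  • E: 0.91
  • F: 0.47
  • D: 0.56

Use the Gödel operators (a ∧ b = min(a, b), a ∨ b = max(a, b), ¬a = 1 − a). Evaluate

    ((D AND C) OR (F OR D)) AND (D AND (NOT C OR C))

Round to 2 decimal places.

D AND C = min(a, b) on (0.56, 0.84) = 0.56
F OR D = max(a, b) on (0.47, 0.56) = 0.56
(D AND C) OR (F OR D) = max(a, b) on (0.56, 0.56) = 0.56
NOT C = 1 − 0.84 = 0.16
NOT C OR C = max(a, b) on (0.16, 0.84) = 0.84
D AND (NOT C OR C) = min(a, b) on (0.56, 0.84) = 0.56
((D AND C) OR (F OR D)) AND (D AND (NOT C OR C)) = min(a, b) on (0.56, 0.56) = 0.56

0.56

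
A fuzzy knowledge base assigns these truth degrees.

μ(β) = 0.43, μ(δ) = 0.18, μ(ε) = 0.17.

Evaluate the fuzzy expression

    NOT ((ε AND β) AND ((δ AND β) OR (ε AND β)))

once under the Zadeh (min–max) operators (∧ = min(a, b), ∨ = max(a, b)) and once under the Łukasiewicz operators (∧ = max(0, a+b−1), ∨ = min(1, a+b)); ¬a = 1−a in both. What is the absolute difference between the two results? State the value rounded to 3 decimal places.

Under Zadeh (min–max):
  ε AND β = min(a, b) on (0.17, 0.43) = 0.17
  δ AND β = min(a, b) on (0.18, 0.43) = 0.18
  ε AND β = min(a, b) on (0.17, 0.43) = 0.17
  (δ AND β) OR (ε AND β) = max(a, b) on (0.18, 0.17) = 0.18
  (ε AND β) AND ((δ AND β) OR (ε AND β)) = min(a, b) on (0.17, 0.18) = 0.17
  NOT ((ε AND β) AND ((δ AND β) OR (ε AND β))) = 1 − 0.17 = 0.83
  → value = 0.8300
Under Łukasiewicz:
  ε AND β = max(0, a+b−1) on (0.17, 0.43) = 0.00
  δ AND β = max(0, a+b−1) on (0.18, 0.43) = 0.00
  ε AND β = max(0, a+b−1) on (0.17, 0.43) = 0.00
  (δ AND β) OR (ε AND β) = min(1, a+b) on (0.00, 0.00) = 0.00
  (ε AND β) AND ((δ AND β) OR (ε AND β)) = max(0, a+b−1) on (0.00, 0.00) = 0.00
  NOT ((ε AND β) AND ((δ AND β) OR (ε AND β))) = 1 − 0.00 = 1.00
  → value = 1.0000
|0.8300 − 1.0000| = 0.170

0.170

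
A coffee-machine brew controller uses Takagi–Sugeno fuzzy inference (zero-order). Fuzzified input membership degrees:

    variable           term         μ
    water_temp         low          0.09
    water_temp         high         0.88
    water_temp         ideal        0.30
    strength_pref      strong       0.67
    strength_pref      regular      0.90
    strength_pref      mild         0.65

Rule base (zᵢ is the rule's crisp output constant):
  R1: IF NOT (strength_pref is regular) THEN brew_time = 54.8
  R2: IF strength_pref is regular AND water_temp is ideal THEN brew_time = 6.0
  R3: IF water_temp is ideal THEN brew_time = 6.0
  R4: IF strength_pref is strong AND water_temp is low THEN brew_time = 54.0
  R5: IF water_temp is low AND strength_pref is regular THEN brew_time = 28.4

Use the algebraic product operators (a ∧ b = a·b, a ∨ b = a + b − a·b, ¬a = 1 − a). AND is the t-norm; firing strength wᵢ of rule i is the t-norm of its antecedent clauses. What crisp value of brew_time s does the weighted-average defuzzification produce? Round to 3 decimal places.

R1 (z=54.8): ¬regular=1−0.90=0.10 → w = 0.1000
R2 (z=6.0): regular=0.90, ideal=0.30; AND[a·b] → w = 0.2700
R3 (z=6.0): ideal=0.30 → w = 0.3000
R4 (z=54.0): strong=0.67, low=0.09; AND[a·b] → w = 0.0603
R5 (z=28.4): low=0.09, regular=0.90; AND[a·b] → w = 0.0810
Weighted average = (0.1000·54.8 + 0.2700·6.0 + 0.3000·6.0 + 0.0603·54.0 + 0.0810·28.4) / (0.1000 + 0.2700 + 0.3000 + 0.0603 + 0.0810)
  = 14.4566 / 0.8113 = 17.819

17.819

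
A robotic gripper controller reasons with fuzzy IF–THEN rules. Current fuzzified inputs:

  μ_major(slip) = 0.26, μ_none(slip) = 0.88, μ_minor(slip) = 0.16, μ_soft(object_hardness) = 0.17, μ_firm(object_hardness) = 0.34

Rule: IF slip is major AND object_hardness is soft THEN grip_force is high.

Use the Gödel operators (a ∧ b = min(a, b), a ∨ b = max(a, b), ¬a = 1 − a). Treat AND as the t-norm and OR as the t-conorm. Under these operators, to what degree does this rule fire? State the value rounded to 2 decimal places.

0.17

firing strength: major=0.26, soft=0.17; AND[min(a, b)] → w = 0.17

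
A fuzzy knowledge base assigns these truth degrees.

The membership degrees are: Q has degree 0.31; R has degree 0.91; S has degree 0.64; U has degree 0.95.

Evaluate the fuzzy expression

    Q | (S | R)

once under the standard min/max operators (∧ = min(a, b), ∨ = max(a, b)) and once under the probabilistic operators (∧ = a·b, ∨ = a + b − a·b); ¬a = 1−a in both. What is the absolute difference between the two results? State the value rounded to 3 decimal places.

Under standard min/max:
  S | R = max(a, b) on (0.64, 0.91) = 0.91
  Q | (S | R) = max(a, b) on (0.31, 0.91) = 0.91
  → value = 0.9100
Under probabilistic:
  S | R = a + b − a·b on (0.6400, 0.9100) = 0.9676
  Q | (S | R) = a + b − a·b on (0.3100, 0.9676) = 0.9776
  → value = 0.9776
|0.9100 − 0.9776| = 0.068

0.068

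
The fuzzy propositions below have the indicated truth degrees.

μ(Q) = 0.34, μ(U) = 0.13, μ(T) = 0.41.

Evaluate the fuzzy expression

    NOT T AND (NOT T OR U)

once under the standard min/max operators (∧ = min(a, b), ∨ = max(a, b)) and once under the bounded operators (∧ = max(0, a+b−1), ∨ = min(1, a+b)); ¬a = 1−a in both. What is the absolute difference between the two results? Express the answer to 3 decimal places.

0.280

Under standard min/max:
  NOT T = 1 − 0.41 = 0.59
  NOT T = 1 − 0.41 = 0.59
  NOT T OR U = max(a, b) on (0.59, 0.13) = 0.59
  NOT T AND (NOT T OR U) = min(a, b) on (0.59, 0.59) = 0.59
  → value = 0.5900
Under bounded:
  NOT T = 1 − 0.41 = 0.59
  NOT T = 1 − 0.41 = 0.59
  NOT T OR U = min(1, a+b) on (0.59, 0.13) = 0.72
  NOT T AND (NOT T OR U) = max(0, a+b−1) on (0.59, 0.72) = 0.31
  → value = 0.3100
|0.5900 − 0.3100| = 0.280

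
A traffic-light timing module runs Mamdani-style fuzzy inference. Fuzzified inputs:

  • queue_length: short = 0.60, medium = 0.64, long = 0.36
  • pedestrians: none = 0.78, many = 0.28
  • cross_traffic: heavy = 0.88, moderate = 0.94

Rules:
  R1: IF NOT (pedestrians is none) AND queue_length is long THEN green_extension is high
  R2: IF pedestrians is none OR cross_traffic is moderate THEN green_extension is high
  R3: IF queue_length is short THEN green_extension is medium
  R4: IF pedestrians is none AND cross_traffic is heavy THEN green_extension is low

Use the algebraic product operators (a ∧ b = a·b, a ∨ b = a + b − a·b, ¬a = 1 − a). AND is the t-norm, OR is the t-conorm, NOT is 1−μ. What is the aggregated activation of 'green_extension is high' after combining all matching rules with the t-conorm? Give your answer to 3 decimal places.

R1: ¬none=1−0.78=0.22, long=0.36; AND[a·b] → w = 0.0792
R2: none=0.78, moderate=0.94; OR[a + b − a·b] → w = 0.9868
R3: short=0.60 → w = 0.6000
R4: none=0.78, heavy=0.88; AND[a·b] → w = 0.6864
Rules with consequent 'high': {R1, R2} → strengths 0.0792, 0.9868
Aggregate via t-conorm [a + b − a·b]: 0.9878

0.988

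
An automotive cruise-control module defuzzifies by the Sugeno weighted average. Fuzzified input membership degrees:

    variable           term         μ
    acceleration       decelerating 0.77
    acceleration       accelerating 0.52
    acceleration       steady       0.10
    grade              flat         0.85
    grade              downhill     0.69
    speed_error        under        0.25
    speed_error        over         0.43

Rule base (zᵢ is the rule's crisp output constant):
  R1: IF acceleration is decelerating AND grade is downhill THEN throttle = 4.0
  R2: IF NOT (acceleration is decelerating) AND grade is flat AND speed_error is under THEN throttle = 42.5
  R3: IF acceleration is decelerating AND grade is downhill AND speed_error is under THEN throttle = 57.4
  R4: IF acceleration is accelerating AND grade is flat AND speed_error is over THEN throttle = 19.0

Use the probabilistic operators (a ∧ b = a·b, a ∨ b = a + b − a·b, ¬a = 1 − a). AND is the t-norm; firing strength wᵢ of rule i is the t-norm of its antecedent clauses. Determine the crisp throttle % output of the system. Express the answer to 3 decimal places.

17.095

R1 (z=4.0): decelerating=0.77, downhill=0.69; AND[a·b] → w = 0.5313
R2 (z=42.5): ¬decelerating=1−0.77=0.23, flat=0.85, under=0.25; AND[a·b] → w = 0.0489
R3 (z=57.4): decelerating=0.77, downhill=0.69, under=0.25; AND[a·b] → w = 0.1328
R4 (z=19.0): accelerating=0.52, flat=0.85, over=0.43; AND[a·b] → w = 0.1901
Weighted average = (0.5313·4.0 + 0.0489·42.5 + 0.1328·57.4 + 0.1901·19.0) / (0.5313 + 0.0489 + 0.1328 + 0.1901)
  = 15.4377 / 0.9031 = 17.095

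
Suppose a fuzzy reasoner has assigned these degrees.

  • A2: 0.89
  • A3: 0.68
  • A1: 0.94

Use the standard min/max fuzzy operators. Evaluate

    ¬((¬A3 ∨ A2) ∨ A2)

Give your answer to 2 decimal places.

¬A3 = 1 − 0.68 = 0.32
¬A3 ∨ A2 = max(a, b) on (0.32, 0.89) = 0.89
(¬A3 ∨ A2) ∨ A2 = max(a, b) on (0.89, 0.89) = 0.89
¬((¬A3 ∨ A2) ∨ A2) = 1 − 0.89 = 0.11

0.11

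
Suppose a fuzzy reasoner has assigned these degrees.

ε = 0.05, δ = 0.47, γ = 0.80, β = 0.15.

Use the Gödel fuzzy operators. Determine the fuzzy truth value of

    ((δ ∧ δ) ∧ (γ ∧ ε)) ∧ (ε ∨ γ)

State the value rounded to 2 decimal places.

0.05

δ ∧ δ = min(a, b) on (0.47, 0.47) = 0.47
γ ∧ ε = min(a, b) on (0.80, 0.05) = 0.05
(δ ∧ δ) ∧ (γ ∧ ε) = min(a, b) on (0.47, 0.05) = 0.05
ε ∨ γ = max(a, b) on (0.05, 0.80) = 0.80
((δ ∧ δ) ∧ (γ ∧ ε)) ∧ (ε ∨ γ) = min(a, b) on (0.05, 0.80) = 0.05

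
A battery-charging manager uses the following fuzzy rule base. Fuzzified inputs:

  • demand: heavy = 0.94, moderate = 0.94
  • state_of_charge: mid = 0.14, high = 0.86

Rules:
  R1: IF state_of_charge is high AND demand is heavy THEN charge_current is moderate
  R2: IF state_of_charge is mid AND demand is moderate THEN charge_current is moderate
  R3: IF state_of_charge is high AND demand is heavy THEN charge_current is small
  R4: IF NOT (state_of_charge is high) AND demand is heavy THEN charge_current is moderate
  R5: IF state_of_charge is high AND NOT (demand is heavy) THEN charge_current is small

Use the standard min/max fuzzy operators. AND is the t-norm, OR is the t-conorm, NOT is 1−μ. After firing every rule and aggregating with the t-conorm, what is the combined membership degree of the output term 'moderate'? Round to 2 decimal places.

R1: high=0.86, heavy=0.94; AND[min(a, b)] → w = 0.86
R2: mid=0.14, moderate=0.94; AND[min(a, b)] → w = 0.14
R3: high=0.86, heavy=0.94; AND[min(a, b)] → w = 0.86
R4: ¬high=1−0.86=0.14, heavy=0.94; AND[min(a, b)] → w = 0.14
R5: high=0.86, ¬heavy=1−0.94=0.06; AND[min(a, b)] → w = 0.06
Rules with consequent 'moderate': {R1, R2, R4} → strengths 0.86, 0.14, 0.14
Aggregate via t-conorm [max(a, b)]: 0.86

0.86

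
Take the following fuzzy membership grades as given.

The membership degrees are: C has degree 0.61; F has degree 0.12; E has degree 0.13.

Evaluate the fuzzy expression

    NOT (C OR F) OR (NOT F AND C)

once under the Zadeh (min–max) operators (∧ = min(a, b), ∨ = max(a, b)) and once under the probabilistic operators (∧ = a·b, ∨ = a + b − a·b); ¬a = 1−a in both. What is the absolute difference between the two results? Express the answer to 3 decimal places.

0.086

Under Zadeh (min–max):
  C OR F = max(a, b) on (0.61, 0.12) = 0.61
  NOT (C OR F) = 1 − 0.61 = 0.39
  NOT F = 1 − 0.12 = 0.88
  NOT F AND C = min(a, b) on (0.88, 0.61) = 0.61
  NOT (C OR F) OR (NOT F AND C) = max(a, b) on (0.39, 0.61) = 0.61
  → value = 0.6100
Under probabilistic:
  C OR F = a + b − a·b on (0.6100, 0.1200) = 0.6568
  NOT (C OR F) = 1 − 0.6568 = 0.3432
  NOT F = 1 − 0.1200 = 0.8800
  NOT F AND C = a·b on (0.8800, 0.6100) = 0.5368
  NOT (C OR F) OR (NOT F AND C) = a + b − a·b on (0.3432, 0.5368) = 0.6958
  → value = 0.6958
|0.6100 − 0.6958| = 0.086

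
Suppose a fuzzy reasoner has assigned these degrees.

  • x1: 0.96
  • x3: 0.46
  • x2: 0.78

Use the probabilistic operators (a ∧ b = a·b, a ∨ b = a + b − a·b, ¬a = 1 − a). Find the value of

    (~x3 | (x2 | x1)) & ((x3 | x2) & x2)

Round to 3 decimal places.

0.685

~x3 = 1 − 0.4600 = 0.5400
x2 | x1 = a + b − a·b on (0.7800, 0.9600) = 0.9912
~x3 | (x2 | x1) = a + b − a·b on (0.5400, 0.9912) = 0.9960
x3 | x2 = a + b − a·b on (0.4600, 0.7800) = 0.8812
(x3 | x2) & x2 = a·b on (0.8812, 0.7800) = 0.6873
(~x3 | (x2 | x1)) & ((x3 | x2) & x2) = a·b on (0.9960, 0.6873) = 0.6846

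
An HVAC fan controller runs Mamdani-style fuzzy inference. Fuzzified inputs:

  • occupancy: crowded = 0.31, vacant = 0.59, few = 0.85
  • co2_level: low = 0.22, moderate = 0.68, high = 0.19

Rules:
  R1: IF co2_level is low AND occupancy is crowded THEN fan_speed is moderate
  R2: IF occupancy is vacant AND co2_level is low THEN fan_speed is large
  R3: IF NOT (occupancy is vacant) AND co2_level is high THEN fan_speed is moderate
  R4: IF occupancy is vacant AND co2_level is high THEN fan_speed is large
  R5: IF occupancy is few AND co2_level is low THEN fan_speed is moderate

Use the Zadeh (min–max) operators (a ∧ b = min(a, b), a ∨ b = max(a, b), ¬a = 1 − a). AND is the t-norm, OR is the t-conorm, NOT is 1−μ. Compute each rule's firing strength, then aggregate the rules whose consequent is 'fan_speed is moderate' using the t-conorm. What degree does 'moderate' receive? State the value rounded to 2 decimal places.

R1: low=0.22, crowded=0.31; AND[min(a, b)] → w = 0.22
R2: vacant=0.59, low=0.22; AND[min(a, b)] → w = 0.22
R3: ¬vacant=1−0.59=0.41, high=0.19; AND[min(a, b)] → w = 0.19
R4: vacant=0.59, high=0.19; AND[min(a, b)] → w = 0.19
R5: few=0.85, low=0.22; AND[min(a, b)] → w = 0.22
Rules with consequent 'moderate': {R1, R3, R5} → strengths 0.22, 0.19, 0.22
Aggregate via t-conorm [max(a, b)]: 0.22

0.22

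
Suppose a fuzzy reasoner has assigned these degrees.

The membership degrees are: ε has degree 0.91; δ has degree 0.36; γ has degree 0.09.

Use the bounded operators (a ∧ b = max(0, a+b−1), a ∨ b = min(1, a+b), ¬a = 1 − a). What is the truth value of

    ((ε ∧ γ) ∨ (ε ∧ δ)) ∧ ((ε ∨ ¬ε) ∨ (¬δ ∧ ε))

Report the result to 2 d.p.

0.27

ε ∧ γ = max(0, a+b−1) on (0.91, 0.09) = 0.00
ε ∧ δ = max(0, a+b−1) on (0.91, 0.36) = 0.27
(ε ∧ γ) ∨ (ε ∧ δ) = min(1, a+b) on (0.00, 0.27) = 0.27
¬ε = 1 − 0.91 = 0.09
ε ∨ ¬ε = min(1, a+b) on (0.91, 0.09) = 1.00
¬δ = 1 − 0.36 = 0.64
¬δ ∧ ε = max(0, a+b−1) on (0.64, 0.91) = 0.55
(ε ∨ ¬ε) ∨ (¬δ ∧ ε) = min(1, a+b) on (1.00, 0.55) = 1.00
((ε ∧ γ) ∨ (ε ∧ δ)) ∧ ((ε ∨ ¬ε) ∨ (¬δ ∧ ε)) = max(0, a+b−1) on (0.27, 1.00) = 0.27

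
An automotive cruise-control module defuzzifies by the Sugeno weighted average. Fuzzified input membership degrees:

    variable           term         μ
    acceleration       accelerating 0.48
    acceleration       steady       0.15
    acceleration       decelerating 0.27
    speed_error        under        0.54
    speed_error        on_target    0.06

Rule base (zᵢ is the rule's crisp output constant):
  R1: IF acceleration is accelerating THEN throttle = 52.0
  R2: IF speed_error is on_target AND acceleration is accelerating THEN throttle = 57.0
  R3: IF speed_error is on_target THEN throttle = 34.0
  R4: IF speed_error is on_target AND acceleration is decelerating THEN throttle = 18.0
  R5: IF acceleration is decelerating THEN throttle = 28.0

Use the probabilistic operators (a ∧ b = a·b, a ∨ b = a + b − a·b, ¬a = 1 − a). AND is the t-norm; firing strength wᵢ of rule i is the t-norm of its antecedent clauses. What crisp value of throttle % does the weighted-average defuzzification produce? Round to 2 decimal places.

42.68

R1 (z=52.0): accelerating=0.48 → w = 0.4800
R2 (z=57.0): on_target=0.06, accelerating=0.48; AND[a·b] → w = 0.0288
R3 (z=34.0): on_target=0.06 → w = 0.0600
R4 (z=18.0): on_target=0.06, decelerating=0.27; AND[a·b] → w = 0.0162
R5 (z=28.0): decelerating=0.27 → w = 0.2700
Weighted average = (0.4800·52.0 + 0.0288·57.0 + 0.0600·34.0 + 0.0162·18.0 + 0.2700·28.0) / (0.4800 + 0.0288 + 0.0600 + 0.0162 + 0.2700)
  = 36.4932 / 0.8550 = 42.68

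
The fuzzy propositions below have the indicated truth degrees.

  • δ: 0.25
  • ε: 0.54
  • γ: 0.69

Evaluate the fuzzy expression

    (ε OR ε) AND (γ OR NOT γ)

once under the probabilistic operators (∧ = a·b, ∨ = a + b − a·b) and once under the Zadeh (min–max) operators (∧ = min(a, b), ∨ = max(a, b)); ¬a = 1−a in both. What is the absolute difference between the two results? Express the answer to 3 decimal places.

Under probabilistic:
  ε OR ε = a + b − a·b on (0.5400, 0.5400) = 0.7884
  NOT γ = 1 − 0.6900 = 0.3100
  γ OR NOT γ = a + b − a·b on (0.6900, 0.3100) = 0.7861
  (ε OR ε) AND (γ OR NOT γ) = a·b on (0.7884, 0.7861) = 0.6198
  → value = 0.6198
Under Zadeh (min–max):
  ε OR ε = max(a, b) on (0.54, 0.54) = 0.54
  NOT γ = 1 − 0.69 = 0.31
  γ OR NOT γ = max(a, b) on (0.69, 0.31) = 0.69
  (ε OR ε) AND (γ OR NOT γ) = min(a, b) on (0.54, 0.69) = 0.54
  → value = 0.5400
|0.6198 − 0.5400| = 0.080

0.080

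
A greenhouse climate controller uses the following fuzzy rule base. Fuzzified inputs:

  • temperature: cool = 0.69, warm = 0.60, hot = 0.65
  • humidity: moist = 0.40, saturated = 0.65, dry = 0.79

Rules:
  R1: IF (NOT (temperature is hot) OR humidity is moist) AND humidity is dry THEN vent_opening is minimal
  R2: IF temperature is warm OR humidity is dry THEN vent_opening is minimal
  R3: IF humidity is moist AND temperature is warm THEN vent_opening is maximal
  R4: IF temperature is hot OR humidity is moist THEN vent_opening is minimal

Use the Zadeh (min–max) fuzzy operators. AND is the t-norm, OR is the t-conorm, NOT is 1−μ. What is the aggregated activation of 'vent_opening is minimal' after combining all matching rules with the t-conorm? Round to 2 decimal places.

R1: (¬hot=1−0.65=0.35 OR moist=0.40) = 0.40; AND[min(a, b)] with dry=0.79 → w = 0.40
R2: warm=0.60, dry=0.79; OR[max(a, b)] → w = 0.79
R3: moist=0.40, warm=0.60; AND[min(a, b)] → w = 0.40
R4: hot=0.65, moist=0.40; OR[max(a, b)] → w = 0.65
Rules with consequent 'minimal': {R1, R2, R4} → strengths 0.40, 0.79, 0.65
Aggregate via t-conorm [max(a, b)]: 0.79

0.79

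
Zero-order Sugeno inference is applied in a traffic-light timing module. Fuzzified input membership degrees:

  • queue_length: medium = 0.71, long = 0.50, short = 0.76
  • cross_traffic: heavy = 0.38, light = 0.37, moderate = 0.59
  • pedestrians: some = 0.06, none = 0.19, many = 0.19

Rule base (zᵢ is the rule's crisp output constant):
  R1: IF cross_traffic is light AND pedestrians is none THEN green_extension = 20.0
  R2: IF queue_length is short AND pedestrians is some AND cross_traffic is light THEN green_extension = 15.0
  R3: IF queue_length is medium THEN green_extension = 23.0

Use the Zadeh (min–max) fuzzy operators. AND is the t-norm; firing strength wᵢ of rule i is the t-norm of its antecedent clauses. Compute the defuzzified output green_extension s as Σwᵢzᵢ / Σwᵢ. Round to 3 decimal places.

R1 (z=20.0): light=0.37, none=0.19; AND[min(a, b)] → w = 0.19
R2 (z=15.0): short=0.76, some=0.06, light=0.37; AND[min(a, b)] → w = 0.06
R3 (z=23.0): medium=0.71 → w = 0.71
Weighted average = (0.19·20.0 + 0.06·15.0 + 0.71·23.0) / (0.19 + 0.06 + 0.71)
  = 21.0300 / 0.9600 = 21.906

21.906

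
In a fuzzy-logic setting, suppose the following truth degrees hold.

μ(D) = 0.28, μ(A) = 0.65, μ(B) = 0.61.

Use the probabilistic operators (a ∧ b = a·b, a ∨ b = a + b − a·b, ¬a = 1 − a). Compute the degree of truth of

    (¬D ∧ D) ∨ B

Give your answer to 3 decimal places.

¬D = 1 − 0.2800 = 0.7200
¬D ∧ D = a·b on (0.7200, 0.2800) = 0.2016
(¬D ∧ D) ∨ B = a + b − a·b on (0.2016, 0.6100) = 0.6886

0.689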